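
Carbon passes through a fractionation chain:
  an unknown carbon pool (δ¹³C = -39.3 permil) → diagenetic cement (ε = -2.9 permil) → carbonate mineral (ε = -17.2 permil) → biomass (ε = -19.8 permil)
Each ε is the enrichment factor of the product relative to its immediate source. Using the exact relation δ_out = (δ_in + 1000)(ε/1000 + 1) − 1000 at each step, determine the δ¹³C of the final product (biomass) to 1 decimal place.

-77.2 permil

step 1: δ = (-39.30 + 1000)·(-2.9/1000 + 1) − 1000 = -42.09 permil
step 2: δ = (-42.09 + 1000)·(-17.2/1000 + 1) − 1000 = -58.56 permil
step 3: δ = (-58.56 + 1000)·(-19.8/1000 + 1) − 1000 = -77.20 permil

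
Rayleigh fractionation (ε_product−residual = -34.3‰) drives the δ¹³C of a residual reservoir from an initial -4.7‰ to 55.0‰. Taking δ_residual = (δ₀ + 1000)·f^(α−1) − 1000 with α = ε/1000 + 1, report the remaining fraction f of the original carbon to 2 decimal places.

α − 1 = ε/1000 = -0.0343
(δ_res + 1000)/(δ₀ + 1000) = (55.0 + 1000)/(-4.7 + 1000) = 1055.0/995.3 = 1.059982
f = 1.059982^(1/-0.0343) = exp(ln(1.059982)/-0.0343) = exp(0.05825/-0.0343)
f = exp(-1.6983) = 0.1830

0.18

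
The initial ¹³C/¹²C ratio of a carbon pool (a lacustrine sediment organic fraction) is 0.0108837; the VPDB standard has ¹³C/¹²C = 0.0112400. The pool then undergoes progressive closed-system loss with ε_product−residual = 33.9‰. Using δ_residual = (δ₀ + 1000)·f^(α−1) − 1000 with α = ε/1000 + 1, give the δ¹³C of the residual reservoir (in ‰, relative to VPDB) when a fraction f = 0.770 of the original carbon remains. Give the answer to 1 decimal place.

-40.2‰

δ₀ = (0.0108837/0.0112400 − 1)×1000 = (0.968301 − 1)×1000 = -31.699‰
α − 1 = ε/1000 = 0.0339
f^(α−1) = 0.770^(0.0339) = 0.991179
δ_res = (-31.699 + 1000) × 0.991179 − 1000 = 959.759 − 1000 = -40.24‰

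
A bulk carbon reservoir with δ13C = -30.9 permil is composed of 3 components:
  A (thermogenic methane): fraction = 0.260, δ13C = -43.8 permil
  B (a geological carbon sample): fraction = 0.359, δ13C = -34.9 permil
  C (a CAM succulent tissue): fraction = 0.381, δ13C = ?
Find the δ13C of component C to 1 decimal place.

Isotope mass balance: δ_bulk = Σ fᵢ·δᵢ.
-30.9 = 0.260×(-43.8) + 0.359×(-34.9) + 0.381×δ_C
0.381·δ_C = -30.9 − (-23.917) = -6.983
δ_C = -6.983 / 0.381 = -18.33 permil

-18.3 permil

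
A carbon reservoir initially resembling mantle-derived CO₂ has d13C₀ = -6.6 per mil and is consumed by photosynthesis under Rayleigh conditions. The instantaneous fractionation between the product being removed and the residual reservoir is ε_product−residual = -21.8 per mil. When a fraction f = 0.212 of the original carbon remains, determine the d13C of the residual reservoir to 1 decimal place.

Rayleigh residual: δ_res = (δ₀ + 1000)·f^(α−1) − 1000
α = ε/1000 + 1 = 0.97820, so α − 1 = -0.02180
f^(α−1) = 0.212^(-0.02180) = 1.034394
δ_res = (-6.6 + 1000) × 1.034394 − 1000 = 1027.567 − 1000 = 27.57 per mil

27.6 per mil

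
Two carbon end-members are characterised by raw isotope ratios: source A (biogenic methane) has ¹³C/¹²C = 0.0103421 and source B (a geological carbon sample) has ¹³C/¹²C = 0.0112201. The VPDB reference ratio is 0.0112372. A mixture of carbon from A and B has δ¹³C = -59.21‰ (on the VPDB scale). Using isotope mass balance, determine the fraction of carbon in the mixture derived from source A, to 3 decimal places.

δ_A = (0.0103421/0.0112372 − 1)×1000 = (0.920345 − 1)×1000 = -79.655‰
δ_B = (0.0112201/0.0112372 − 1)×1000 = (0.998478 − 1)×1000 = -1.522‰
f_A = (δ_mix − δ_B)/(δ_A − δ_B) = (-59.21 − (-1.522))/(-79.655 − (-1.522))
f_A = -57.688 / -78.133 = 0.7383

0.738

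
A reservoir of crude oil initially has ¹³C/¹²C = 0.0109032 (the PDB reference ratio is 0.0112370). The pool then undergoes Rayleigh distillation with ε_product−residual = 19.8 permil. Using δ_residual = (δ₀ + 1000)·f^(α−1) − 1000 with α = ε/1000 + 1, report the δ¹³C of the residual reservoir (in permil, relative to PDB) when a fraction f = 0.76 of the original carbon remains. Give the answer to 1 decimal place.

δ₀ = (0.0109032/0.0112370 − 1)×1000 = (0.970295 − 1)×1000 = -29.705 permil
α − 1 = ε/1000 = 0.0198
f^(α−1) = 0.76^(0.0198) = 0.994581
δ_res = (-29.705 + 1000) × 0.994581 − 1000 = 965.036 − 1000 = -34.96 permil

-35.0 permil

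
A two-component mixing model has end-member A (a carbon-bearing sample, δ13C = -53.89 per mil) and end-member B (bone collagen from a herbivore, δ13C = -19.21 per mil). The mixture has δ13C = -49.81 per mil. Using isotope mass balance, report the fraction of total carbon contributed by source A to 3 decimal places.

δ_mix = f_A·δ_A + (1 − f_A)·δ_B  ⇒  f_A = (δ_mix − δ_B)/(δ_A − δ_B)
f_A = (-49.81 − (-19.21)) / (-53.89 − (-19.21))
f_A = -30.60 / -34.68 = 0.8824

0.882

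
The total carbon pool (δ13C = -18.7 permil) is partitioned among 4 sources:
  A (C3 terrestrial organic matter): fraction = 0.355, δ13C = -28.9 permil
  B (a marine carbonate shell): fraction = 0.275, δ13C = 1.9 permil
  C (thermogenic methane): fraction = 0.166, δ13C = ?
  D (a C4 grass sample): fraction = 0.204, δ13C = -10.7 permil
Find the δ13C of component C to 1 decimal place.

Isotope mass balance: δ_bulk = Σ fᵢ·δᵢ.
-18.7 = 0.355×(-28.9) + 0.275×(1.9) + 0.166×δ_C + 0.204×(-10.7)
0.166·δ_C = -18.7 − (-11.920) = -6.780
δ_C = -6.780 / 0.166 = -40.84 permil

-40.8 permil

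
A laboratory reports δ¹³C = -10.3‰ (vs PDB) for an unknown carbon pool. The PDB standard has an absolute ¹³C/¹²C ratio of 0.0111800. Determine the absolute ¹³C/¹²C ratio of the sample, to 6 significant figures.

R_sample = R_standard × (δ¹³C/1000 + 1)
R_sample = 0.0111800 × (-10.3/1000 + 1) = 0.0111800 × 0.989700
R_sample = 0.0110648

0.0110648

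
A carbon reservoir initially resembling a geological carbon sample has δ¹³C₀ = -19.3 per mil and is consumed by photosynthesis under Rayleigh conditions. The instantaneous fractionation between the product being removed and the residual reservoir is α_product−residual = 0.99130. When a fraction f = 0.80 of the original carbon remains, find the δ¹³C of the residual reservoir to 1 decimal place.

Rayleigh residual: δ_res = (δ₀ + 1000)·f^(α−1) − 1000
α − 1 = -0.00870
f^(α−1) = 0.80^(-0.00870) = 1.001943
δ_res = (-19.3 + 1000) × 1.001943 − 1000 = 982.606 − 1000 = -17.39 per mil

-17.4 per mil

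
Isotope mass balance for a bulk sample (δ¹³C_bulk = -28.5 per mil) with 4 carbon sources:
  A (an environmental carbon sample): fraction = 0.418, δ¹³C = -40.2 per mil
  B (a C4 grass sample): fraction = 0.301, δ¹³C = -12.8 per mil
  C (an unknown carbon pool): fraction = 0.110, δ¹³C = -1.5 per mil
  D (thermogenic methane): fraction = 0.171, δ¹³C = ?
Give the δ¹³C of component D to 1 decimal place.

Isotope mass balance: δ_bulk = Σ fᵢ·δᵢ.
-28.5 = 0.418×(-40.2) + 0.301×(-12.8) + 0.110×(-1.5) + 0.171×δ_D
0.171·δ_D = -28.5 − (-20.821) = -7.679
δ_D = -7.679 / 0.171 = -44.90 per mil

-44.9 per mil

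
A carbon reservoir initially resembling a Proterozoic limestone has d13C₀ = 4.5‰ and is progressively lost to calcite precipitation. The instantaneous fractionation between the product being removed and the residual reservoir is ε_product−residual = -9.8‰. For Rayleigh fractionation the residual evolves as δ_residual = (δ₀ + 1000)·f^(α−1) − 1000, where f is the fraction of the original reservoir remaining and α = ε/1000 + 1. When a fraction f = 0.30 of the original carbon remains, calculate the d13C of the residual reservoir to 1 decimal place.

16.4‰

Rayleigh residual: δ_res = (δ₀ + 1000)·f^(α−1) − 1000
α = ε/1000 + 1 = 0.99020, so α − 1 = -0.00980
f^(α−1) = 0.30^(-0.00980) = 1.011869
δ_res = (4.5 + 1000) × 1.011869 − 1000 = 1016.422 − 1000 = 16.42‰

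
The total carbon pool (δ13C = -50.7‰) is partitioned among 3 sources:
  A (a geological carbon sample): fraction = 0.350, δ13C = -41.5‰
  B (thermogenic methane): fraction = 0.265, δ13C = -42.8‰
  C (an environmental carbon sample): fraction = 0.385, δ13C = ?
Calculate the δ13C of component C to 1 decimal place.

Isotope mass balance: δ_bulk = Σ fᵢ·δᵢ.
-50.7 = 0.350×(-41.5) + 0.265×(-42.8) + 0.385×δ_C
0.385·δ_C = -50.7 − (-25.867) = -24.833
δ_C = -24.833 / 0.385 = -64.50‰

-64.5‰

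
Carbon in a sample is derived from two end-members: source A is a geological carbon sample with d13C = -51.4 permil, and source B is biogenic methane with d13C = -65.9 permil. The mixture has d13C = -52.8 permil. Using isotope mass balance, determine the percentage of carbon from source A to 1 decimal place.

δ_mix = f_A·δ_A + (1 − f_A)·δ_B  ⇒  f_A = (δ_mix − δ_B)/(δ_A − δ_B)
f_A = (-52.8 − (-65.9)) / (-51.4 − (-65.9))
f_A = 13.1 / 14.5 = 0.9034

90.3%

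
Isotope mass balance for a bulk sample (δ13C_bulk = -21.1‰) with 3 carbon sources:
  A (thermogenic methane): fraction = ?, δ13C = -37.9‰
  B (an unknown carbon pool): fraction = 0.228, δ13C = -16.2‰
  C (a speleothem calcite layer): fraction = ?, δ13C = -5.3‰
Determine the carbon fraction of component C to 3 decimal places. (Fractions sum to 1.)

Let f_C and f_A be the unknown fractions; fractions sum to 1 so f_C + f_A = 0.772.
Mass balance: Σ fᵢ·δᵢ = δ_bulk ⇒ f_C·(-5.3) + f_A·(-37.9) = -21.1 − (-3.694) = -17.406
Substitute f_A = 0.772 − f_C:
f_C·(-5.3 − -37.9) = -17.406 − 0.772×(-37.9) = 11.852
f_C = 11.852 / 32.6 = 0.3636

0.364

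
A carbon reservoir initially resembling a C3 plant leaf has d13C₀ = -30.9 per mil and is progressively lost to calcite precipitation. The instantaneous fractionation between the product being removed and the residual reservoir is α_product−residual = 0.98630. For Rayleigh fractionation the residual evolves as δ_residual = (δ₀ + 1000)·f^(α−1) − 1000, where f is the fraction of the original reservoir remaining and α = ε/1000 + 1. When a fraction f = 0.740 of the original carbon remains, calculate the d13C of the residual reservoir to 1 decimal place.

Rayleigh residual: δ_res = (δ₀ + 1000)·f^(α−1) − 1000
α − 1 = -0.01370
f^(α−1) = 0.740^(-0.01370) = 1.004134
δ_res = (-30.9 + 1000) × 1.004134 − 1000 = 973.106 − 1000 = -26.89 per mil

-26.9 per mil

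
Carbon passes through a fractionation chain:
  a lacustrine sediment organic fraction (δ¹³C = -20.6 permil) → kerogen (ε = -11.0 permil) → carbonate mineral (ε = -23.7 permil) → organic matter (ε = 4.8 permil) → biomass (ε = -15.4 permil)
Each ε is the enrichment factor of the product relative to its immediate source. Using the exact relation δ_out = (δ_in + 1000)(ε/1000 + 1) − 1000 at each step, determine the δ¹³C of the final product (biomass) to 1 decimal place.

-64.4 permil

step 1: δ = (-20.60 + 1000)·(-11.0/1000 + 1) − 1000 = -31.37 permil
step 2: δ = (-31.37 + 1000)·(-23.7/1000 + 1) − 1000 = -54.33 permil
step 3: δ = (-54.33 + 1000)·(4.8/1000 + 1) − 1000 = -49.79 permil
step 4: δ = (-49.79 + 1000)·(-15.4/1000 + 1) − 1000 = -64.42 permil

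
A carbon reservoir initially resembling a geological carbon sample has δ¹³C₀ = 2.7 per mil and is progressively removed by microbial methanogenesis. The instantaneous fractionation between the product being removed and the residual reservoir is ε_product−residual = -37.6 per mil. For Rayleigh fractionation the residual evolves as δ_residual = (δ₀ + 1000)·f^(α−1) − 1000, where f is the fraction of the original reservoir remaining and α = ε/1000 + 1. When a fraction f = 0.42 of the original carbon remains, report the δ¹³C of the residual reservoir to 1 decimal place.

Rayleigh residual: δ_res = (δ₀ + 1000)·f^(α−1) − 1000
α = ε/1000 + 1 = 0.96240, so α − 1 = -0.03760
f^(α−1) = 0.42^(-0.03760) = 1.033156
δ_res = (2.7 + 1000) × 1.033156 − 1000 = 1035.945 − 1000 = 35.95 per mil

35.9 per mil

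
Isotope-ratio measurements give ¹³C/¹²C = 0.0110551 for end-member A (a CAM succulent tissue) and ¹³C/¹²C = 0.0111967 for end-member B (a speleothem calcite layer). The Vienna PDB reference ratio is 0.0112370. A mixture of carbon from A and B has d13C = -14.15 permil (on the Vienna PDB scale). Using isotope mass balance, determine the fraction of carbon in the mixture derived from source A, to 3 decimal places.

0.838

δ_A = (0.0110551/0.0112370 − 1)×1000 = (0.983812 − 1)×1000 = -16.188 permil
δ_B = (0.0111967/0.0112370 − 1)×1000 = (0.996414 − 1)×1000 = -3.586 permil
f_A = (δ_mix − δ_B)/(δ_A − δ_B) = (-14.15 − (-3.586))/(-16.188 − (-3.586))
f_A = -10.564 / -12.601 = 0.8383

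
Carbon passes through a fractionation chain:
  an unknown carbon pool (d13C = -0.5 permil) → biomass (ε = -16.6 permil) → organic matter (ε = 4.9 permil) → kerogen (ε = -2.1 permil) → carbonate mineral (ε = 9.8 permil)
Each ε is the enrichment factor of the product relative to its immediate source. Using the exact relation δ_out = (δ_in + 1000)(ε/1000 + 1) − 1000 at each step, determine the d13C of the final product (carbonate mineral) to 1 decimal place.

-4.7 permil

step 1: δ = (-0.50 + 1000)·(-16.6/1000 + 1) − 1000 = -17.09 permil
step 2: δ = (-17.09 + 1000)·(4.9/1000 + 1) − 1000 = -12.28 permil
step 3: δ = (-12.28 + 1000)·(-2.1/1000 + 1) − 1000 = -14.35 permil
step 4: δ = (-14.35 + 1000)·(9.8/1000 + 1) − 1000 = -4.69 permil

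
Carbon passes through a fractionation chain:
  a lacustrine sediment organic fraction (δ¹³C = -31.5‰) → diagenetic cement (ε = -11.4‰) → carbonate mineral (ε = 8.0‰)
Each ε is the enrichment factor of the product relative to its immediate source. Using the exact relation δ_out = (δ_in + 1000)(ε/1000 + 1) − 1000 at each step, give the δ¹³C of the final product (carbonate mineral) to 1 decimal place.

step 1: δ = (-31.50 + 1000)·(-11.4/1000 + 1) − 1000 = -42.54‰
step 2: δ = (-42.54 + 1000)·(8.0/1000 + 1) − 1000 = -34.88‰

-34.9‰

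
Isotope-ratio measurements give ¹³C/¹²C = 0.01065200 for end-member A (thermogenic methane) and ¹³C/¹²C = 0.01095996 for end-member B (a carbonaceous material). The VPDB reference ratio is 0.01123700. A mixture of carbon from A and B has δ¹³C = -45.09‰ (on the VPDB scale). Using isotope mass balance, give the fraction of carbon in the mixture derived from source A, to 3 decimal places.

δ_A = (0.01065200/0.01123700 − 1)×1000 = (0.947940 − 1)×1000 = -52.060‰
δ_B = (0.01095996/0.01123700 − 1)×1000 = (0.975346 − 1)×1000 = -24.654‰
f_A = (δ_mix − δ_B)/(δ_A − δ_B) = (-45.09 − (-24.654))/(-52.060 − (-24.654))
f_A = -20.436 / -27.406 = 0.7457

0.746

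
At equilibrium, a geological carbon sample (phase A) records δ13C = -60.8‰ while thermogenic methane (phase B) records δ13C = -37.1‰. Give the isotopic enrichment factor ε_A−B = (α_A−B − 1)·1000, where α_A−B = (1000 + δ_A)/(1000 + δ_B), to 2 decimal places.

α_A−B = (1000 + -60.8) / (1000 + -37.1) = 939.2 / 962.9 = 0.975387
ε_A−B = (0.975387 − 1) × 1000 = -24.613‰
(The approximation ε ≈ δ_A − δ_B would give -23.7‰.)

-24.61‰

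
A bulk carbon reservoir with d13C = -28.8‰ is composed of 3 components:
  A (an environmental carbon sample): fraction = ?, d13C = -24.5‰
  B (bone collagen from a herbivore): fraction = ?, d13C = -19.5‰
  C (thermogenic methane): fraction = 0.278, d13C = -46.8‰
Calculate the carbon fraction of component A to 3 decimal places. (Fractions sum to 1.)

Let f_A and f_B be the unknown fractions; fractions sum to 1 so f_A + f_B = 0.722.
Mass balance: Σ fᵢ·δᵢ = δ_bulk ⇒ f_A·(-24.5) + f_B·(-19.5) = -28.8 − (-13.010) = -15.790
Substitute f_B = 0.722 − f_A:
f_A·(-24.5 − -19.5) = -15.790 − 0.722×(-19.5) = -1.711
f_A = -1.711 / -5.0 = 0.3421

0.342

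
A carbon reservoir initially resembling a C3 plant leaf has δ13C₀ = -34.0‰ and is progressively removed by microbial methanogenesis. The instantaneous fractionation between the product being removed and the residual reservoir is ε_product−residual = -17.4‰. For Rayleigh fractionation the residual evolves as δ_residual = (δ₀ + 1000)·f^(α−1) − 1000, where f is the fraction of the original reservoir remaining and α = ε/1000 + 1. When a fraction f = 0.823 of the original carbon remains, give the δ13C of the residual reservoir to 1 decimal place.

-30.7‰

Rayleigh residual: δ_res = (δ₀ + 1000)·f^(α−1) − 1000
α = ε/1000 + 1 = 0.98260, so α − 1 = -0.01740
f^(α−1) = 0.823^(-0.01740) = 1.003395
δ_res = (-34.0 + 1000) × 1.003395 − 1000 = 969.280 − 1000 = -30.72‰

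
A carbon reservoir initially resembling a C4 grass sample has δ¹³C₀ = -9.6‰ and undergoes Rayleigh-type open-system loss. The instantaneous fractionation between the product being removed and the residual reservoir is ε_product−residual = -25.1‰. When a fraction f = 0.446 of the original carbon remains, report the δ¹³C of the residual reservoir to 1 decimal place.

Rayleigh residual: δ_res = (δ₀ + 1000)·f^(α−1) − 1000
α = ε/1000 + 1 = 0.97490, so α − 1 = -0.02510
f^(α−1) = 0.446^(-0.02510) = 1.020473
δ_res = (-9.6 + 1000) × 1.020473 − 1000 = 1010.677 − 1000 = 10.68‰

10.7‰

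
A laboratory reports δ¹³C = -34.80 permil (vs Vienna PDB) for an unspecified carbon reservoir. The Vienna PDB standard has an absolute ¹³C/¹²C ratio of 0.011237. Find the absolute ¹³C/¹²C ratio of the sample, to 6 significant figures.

R_sample = R_standard × (δ¹³C/1000 + 1)
R_sample = 0.011237 × (-34.80/1000 + 1) = 0.011237 × 0.965200
R_sample = 0.0108460

0.0108460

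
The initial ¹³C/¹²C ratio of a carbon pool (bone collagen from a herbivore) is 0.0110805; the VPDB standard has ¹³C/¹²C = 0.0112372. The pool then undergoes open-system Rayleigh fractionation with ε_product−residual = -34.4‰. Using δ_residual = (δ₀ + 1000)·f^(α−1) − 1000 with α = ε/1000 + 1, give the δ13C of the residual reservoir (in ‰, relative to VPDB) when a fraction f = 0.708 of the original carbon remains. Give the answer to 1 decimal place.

-2.2‰

δ₀ = (0.0110805/0.0112372 − 1)×1000 = (0.986055 − 1)×1000 = -13.945‰
α − 1 = ε/1000 = -0.0344
f^(α−1) = 0.708^(-0.0344) = 1.011950
δ_res = (-13.945 + 1000) × 1.011950 − 1000 = 997.838 − 1000 = -2.16‰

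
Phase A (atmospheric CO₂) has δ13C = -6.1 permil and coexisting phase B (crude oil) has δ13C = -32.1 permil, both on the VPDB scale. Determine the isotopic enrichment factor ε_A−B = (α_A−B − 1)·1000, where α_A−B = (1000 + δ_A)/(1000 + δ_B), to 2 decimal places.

α_A−B = (1000 + -6.1) / (1000 + -32.1) = 993.9 / 967.9 = 1.026862
ε_A−B = (1.026862 − 1) × 1000 = 26.862 permil
(The approximation ε ≈ δ_A − δ_B would give 26.0 permil.)

26.86 permil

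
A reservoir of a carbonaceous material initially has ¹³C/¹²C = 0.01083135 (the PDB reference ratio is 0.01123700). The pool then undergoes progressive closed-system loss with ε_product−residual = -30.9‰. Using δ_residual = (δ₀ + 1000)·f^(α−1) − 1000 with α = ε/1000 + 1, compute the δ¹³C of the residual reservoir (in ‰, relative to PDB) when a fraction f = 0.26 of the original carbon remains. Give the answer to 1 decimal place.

δ₀ = (0.01083135/0.01123700 − 1)×1000 = (0.963901 − 1)×1000 = -36.099‰
α − 1 = ε/1000 = -0.0309
f^(α−1) = 0.26^(-0.0309) = 1.042503
δ_res = (-36.099 + 1000) × 1.042503 − 1000 = 1004.869 − 1000 = 4.87‰

4.9‰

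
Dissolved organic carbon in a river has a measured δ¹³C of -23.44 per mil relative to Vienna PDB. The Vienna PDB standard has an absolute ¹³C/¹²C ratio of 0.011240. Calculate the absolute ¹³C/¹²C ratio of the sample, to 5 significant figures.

R_sample = R_standard × (δ¹³C/1000 + 1)
R_sample = 0.011240 × (-23.44/1000 + 1) = 0.011240 × 0.976560
R_sample = 0.0109765

0.010977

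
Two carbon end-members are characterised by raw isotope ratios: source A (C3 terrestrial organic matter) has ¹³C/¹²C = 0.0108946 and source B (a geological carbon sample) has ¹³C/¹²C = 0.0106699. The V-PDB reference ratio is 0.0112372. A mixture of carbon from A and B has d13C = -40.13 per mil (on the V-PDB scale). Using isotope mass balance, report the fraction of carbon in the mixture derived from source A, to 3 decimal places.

0.518

δ_A = (0.0108946/0.0112372 − 1)×1000 = (0.969512 − 1)×1000 = -30.488 per mil
δ_B = (0.0106699/0.0112372 − 1)×1000 = (0.949516 − 1)×1000 = -50.484 per mil
f_A = (δ_mix − δ_B)/(δ_A − δ_B) = (-40.13 − (-50.484))/(-30.488 − (-50.484))
f_A = 10.354 / 19.996 = 0.5178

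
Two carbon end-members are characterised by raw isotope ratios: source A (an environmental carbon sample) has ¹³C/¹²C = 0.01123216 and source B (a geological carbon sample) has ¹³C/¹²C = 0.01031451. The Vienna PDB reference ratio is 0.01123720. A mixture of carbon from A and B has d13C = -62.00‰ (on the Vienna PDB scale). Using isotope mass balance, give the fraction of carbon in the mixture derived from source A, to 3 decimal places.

0.246

δ_A = (0.01123216/0.01123720 − 1)×1000 = (0.999551 − 1)×1000 = -0.449‰
δ_B = (0.01031451/0.01123720 − 1)×1000 = (0.917890 − 1)×1000 = -82.110‰
f_A = (δ_mix − δ_B)/(δ_A − δ_B) = (-62.00 − (-82.110))/(-0.449 − (-82.110))
f_A = 20.110 / 81.662 = 0.2463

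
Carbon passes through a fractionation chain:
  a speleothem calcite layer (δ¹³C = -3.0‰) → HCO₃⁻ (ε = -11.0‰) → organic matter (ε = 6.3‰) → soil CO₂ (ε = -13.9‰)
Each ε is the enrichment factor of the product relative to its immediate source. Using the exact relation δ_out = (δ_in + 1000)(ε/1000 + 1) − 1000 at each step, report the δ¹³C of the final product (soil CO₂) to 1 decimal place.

-21.5‰

step 1: δ = (-3.00 + 1000)·(-11.0/1000 + 1) − 1000 = -13.97‰
step 2: δ = (-13.97 + 1000)·(6.3/1000 + 1) − 1000 = -7.75‰
step 3: δ = (-7.75 + 1000)·(-13.9/1000 + 1) − 1000 = -21.55‰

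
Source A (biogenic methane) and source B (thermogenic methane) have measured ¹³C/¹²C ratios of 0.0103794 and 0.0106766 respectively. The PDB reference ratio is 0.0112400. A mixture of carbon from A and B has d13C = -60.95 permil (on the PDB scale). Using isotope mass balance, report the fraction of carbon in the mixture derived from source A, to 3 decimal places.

δ_A = (0.0103794/0.0112400 − 1)×1000 = (0.923434 − 1)×1000 = -76.566 permil
δ_B = (0.0106766/0.0112400 − 1)×1000 = (0.949875 − 1)×1000 = -50.125 permil
f_A = (δ_mix − δ_B)/(δ_A − δ_B) = (-60.95 − (-50.125))/(-76.566 − (-50.125))
f_A = -10.825 / -26.441 = 0.4094

0.409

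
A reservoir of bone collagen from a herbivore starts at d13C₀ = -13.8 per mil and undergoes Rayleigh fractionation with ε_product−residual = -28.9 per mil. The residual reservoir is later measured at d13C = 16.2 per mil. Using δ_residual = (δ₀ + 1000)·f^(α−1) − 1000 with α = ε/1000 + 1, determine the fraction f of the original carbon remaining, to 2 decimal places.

α − 1 = ε/1000 = -0.0289
(δ_res + 1000)/(δ₀ + 1000) = (16.2 + 1000)/(-13.8 + 1000) = 1016.2/986.2 = 1.030420
f = 1.030420^(1/-0.0289) = exp(ln(1.030420)/-0.0289) = exp(0.02997/-0.0289)
f = exp(-1.0369) = 0.3546

0.35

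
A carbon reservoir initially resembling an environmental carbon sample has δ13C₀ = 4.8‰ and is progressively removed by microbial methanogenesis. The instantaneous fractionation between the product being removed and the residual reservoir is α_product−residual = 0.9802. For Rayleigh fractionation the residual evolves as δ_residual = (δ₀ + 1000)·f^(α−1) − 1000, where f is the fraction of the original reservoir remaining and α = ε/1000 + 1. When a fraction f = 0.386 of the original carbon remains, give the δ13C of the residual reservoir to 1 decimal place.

23.9‰

Rayleigh residual: δ_res = (δ₀ + 1000)·f^(α−1) − 1000
α − 1 = -0.01980
f^(α−1) = 0.386^(-0.01980) = 1.019027
δ_res = (4.8 + 1000) × 1.019027 − 1000 = 1023.918 − 1000 = 23.92‰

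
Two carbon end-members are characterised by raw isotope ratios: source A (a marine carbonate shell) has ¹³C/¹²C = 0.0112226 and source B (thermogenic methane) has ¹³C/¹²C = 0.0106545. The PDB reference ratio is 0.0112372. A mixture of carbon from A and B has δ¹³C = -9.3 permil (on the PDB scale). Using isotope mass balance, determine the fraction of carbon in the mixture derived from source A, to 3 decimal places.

0.842

δ_A = (0.0112226/0.0112372 − 1)×1000 = (0.998701 − 1)×1000 = -1.299 permil
δ_B = (0.0106545/0.0112372 − 1)×1000 = (0.948145 − 1)×1000 = -51.855 permil
f_A = (δ_mix − δ_B)/(δ_A − δ_B) = (-9.3 − (-51.855))/(-1.299 − (-51.855))
f_A = 42.555 / 50.555 = 0.8417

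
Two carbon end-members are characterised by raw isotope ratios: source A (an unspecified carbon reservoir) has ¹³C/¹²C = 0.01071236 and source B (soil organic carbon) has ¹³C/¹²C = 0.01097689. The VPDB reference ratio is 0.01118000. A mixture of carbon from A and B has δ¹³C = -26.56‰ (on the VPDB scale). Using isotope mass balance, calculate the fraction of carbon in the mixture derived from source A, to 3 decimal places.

δ_A = (0.01071236/0.01118000 − 1)×1000 = (0.958172 − 1)×1000 = -41.828‰
δ_B = (0.01097689/0.01118000 − 1)×1000 = (0.981833 − 1)×1000 = -18.167‰
f_A = (δ_mix − δ_B)/(δ_A − δ_B) = (-26.56 − (-18.167))/(-41.828 − (-18.167))
f_A = -8.393 / -23.661 = 0.3547

0.355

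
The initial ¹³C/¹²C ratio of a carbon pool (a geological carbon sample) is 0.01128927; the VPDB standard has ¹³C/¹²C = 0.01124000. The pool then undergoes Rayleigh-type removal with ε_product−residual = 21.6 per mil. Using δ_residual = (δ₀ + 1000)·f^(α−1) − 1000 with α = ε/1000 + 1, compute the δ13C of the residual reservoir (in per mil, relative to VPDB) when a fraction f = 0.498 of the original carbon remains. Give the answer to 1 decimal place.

δ₀ = (0.01128927/0.01124000 − 1)×1000 = (1.004383 − 1)×1000 = 4.383 per mil
α − 1 = ε/1000 = 0.0216
f^(α−1) = 0.498^(0.0216) = 0.985054
δ_res = (4.383 + 1000) × 0.985054 − 1000 = 989.372 − 1000 = -10.63 per mil

-10.6 per mil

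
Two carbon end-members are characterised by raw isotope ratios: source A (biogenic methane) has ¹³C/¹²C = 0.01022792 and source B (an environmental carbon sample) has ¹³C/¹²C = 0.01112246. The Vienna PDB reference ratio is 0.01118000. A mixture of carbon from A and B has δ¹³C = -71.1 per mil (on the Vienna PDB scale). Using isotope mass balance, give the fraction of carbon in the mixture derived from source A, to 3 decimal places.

0.824

δ_A = (0.01022792/0.01118000 − 1)×1000 = (0.914841 − 1)×1000 = -85.159 per mil
δ_B = (0.01112246/0.01118000 − 1)×1000 = (0.994853 − 1)×1000 = -5.147 per mil
f_A = (δ_mix − δ_B)/(δ_A − δ_B) = (-71.1 − (-5.147))/(-85.159 − (-5.147))
f_A = -65.953 / -80.013 = 0.8243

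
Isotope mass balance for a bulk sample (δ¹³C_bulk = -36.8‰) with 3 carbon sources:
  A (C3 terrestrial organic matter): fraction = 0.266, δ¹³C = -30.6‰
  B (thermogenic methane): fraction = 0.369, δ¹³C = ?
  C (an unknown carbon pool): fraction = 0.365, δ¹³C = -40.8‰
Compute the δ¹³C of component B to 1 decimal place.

Isotope mass balance: δ_bulk = Σ fᵢ·δᵢ.
-36.8 = 0.266×(-30.6) + 0.369×δ_B + 0.365×(-40.8)
0.369·δ_B = -36.8 − (-23.032) = -13.768
δ_B = -13.768 / 0.369 = -37.31‰

-37.3‰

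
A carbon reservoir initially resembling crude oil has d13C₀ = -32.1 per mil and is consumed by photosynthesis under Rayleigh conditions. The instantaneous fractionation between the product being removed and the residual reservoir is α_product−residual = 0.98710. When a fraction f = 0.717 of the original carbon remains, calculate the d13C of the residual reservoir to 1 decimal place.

-27.9 per mil

Rayleigh residual: δ_res = (δ₀ + 1000)·f^(α−1) − 1000
α − 1 = -0.01290
f^(α−1) = 0.717^(-0.01290) = 1.004301
δ_res = (-32.1 + 1000) × 1.004301 − 1000 = 972.063 − 1000 = -27.94 per mil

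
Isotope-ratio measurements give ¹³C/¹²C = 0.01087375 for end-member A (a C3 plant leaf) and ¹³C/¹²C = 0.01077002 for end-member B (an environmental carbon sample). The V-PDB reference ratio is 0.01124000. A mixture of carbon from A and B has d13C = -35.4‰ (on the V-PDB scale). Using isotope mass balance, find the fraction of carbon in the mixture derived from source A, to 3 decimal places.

δ_A = (0.01087375/0.01124000 − 1)×1000 = (0.967415 − 1)×1000 = -32.585‰
δ_B = (0.01077002/0.01124000 − 1)×1000 = (0.958187 − 1)×1000 = -41.813‰
f_A = (δ_mix − δ_B)/(δ_A − δ_B) = (-35.4 − (-41.813))/(-32.585 − (-41.813))
f_A = 6.413 / 9.229 = 0.6949

0.695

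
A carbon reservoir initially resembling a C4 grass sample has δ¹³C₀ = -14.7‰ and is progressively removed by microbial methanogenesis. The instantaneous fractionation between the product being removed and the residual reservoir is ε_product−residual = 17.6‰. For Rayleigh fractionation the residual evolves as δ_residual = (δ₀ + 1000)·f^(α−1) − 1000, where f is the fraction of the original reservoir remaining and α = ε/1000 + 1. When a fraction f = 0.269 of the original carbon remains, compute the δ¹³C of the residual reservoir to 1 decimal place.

-37.2‰

Rayleigh residual: δ_res = (δ₀ + 1000)·f^(α−1) − 1000
α = ε/1000 + 1 = 1.01760, so α − 1 = 0.01760
f^(α−1) = 0.269^(0.01760) = 0.977155
δ_res = (-14.7 + 1000) × 0.977155 − 1000 = 962.791 − 1000 = -37.21‰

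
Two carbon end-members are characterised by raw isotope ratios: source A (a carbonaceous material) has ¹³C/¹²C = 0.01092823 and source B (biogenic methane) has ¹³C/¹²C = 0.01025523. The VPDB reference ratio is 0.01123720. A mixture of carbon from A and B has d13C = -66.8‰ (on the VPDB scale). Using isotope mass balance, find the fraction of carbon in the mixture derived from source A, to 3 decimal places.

0.344

δ_A = (0.01092823/0.01123720 − 1)×1000 = (0.972505 − 1)×1000 = -27.495‰
δ_B = (0.01025523/0.01123720 − 1)×1000 = (0.912614 − 1)×1000 = -87.386‰
f_A = (δ_mix − δ_B)/(δ_A − δ_B) = (-66.8 − (-87.386))/(-27.495 − (-87.386))
f_A = 20.586 / 59.890 = 0.3437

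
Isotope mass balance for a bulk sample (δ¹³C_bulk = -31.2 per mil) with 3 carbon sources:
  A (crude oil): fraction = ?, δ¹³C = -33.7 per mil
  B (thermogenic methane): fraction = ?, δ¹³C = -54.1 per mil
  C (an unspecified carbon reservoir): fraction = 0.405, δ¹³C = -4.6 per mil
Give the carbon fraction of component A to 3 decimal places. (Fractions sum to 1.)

Let f_A and f_B be the unknown fractions; fractions sum to 1 so f_A + f_B = 0.595.
Mass balance: Σ fᵢ·δᵢ = δ_bulk ⇒ f_A·(-33.7) + f_B·(-54.1) = -31.2 − (-1.863) = -29.337
Substitute f_B = 0.595 − f_A:
f_A·(-33.7 − -54.1) = -29.337 − 0.595×(-54.1) = 2.853
f_A = 2.853 / 20.4 = 0.1398

0.140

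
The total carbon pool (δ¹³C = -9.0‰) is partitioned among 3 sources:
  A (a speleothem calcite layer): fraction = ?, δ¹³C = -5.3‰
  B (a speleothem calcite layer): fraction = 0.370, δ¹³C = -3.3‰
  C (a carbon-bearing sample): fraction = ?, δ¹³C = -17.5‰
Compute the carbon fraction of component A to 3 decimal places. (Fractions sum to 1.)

Let f_A and f_C be the unknown fractions; fractions sum to 1 so f_A + f_C = 0.630.
Mass balance: Σ fᵢ·δᵢ = δ_bulk ⇒ f_A·(-5.3) + f_C·(-17.5) = -9.0 − (-1.221) = -7.779
Substitute f_C = 0.630 − f_A:
f_A·(-5.3 − -17.5) = -7.779 − 0.630×(-17.5) = 3.246
f_A = 3.246 / 12.2 = 0.2661

0.266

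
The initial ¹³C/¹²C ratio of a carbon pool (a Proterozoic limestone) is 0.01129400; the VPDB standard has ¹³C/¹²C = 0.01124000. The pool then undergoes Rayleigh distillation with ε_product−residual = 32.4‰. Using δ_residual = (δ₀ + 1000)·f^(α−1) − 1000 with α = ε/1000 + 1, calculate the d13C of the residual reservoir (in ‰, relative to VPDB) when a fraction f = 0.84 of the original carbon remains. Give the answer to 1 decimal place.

-0.9‰

δ₀ = (0.01129400/0.01124000 − 1)×1000 = (1.004804 − 1)×1000 = 4.804‰
α − 1 = ε/1000 = 0.0324
f^(α−1) = 0.84^(0.0324) = 0.994367
δ_res = (4.804 + 1000) × 0.994367 − 1000 = 999.144 − 1000 = -0.86‰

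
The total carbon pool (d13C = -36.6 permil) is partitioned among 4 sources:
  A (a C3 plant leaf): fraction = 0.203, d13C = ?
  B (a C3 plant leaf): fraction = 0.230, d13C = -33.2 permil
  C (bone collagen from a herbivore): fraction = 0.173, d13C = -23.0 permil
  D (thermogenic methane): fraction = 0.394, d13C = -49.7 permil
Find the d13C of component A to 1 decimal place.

Isotope mass balance: δ_bulk = Σ fᵢ·δᵢ.
-36.6 = 0.203×δ_A + 0.230×(-33.2) + 0.173×(-23.0) + 0.394×(-49.7)
0.203·δ_A = -36.6 − (-31.197) = -5.403
δ_A = -5.403 / 0.203 = -26.62 permil

-26.6 permil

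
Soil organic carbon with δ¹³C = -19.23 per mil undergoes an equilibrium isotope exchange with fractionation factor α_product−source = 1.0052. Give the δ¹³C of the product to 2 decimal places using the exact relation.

δ_product = (δ_source + 1000)·α − 1000
δ_product = (-19.23 + 1000) × 1.0052 − 1000
δ_product = 985.870 − 1000 = -14.130 per mil

-14.13 per mil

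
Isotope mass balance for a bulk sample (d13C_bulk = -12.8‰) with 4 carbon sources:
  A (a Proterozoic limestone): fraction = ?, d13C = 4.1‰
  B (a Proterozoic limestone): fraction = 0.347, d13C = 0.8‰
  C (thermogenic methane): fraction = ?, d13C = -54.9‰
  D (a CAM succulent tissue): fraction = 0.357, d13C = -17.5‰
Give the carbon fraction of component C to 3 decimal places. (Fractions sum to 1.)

Let f_C and f_A be the unknown fractions; fractions sum to 1 so f_C + f_A = 0.296.
Mass balance: Σ fᵢ·δᵢ = δ_bulk ⇒ f_C·(-54.9) + f_A·(4.1) = -12.8 − (-5.970) = -6.830
Substitute f_A = 0.296 − f_C:
f_C·(-54.9 − 4.1) = -6.830 − 0.296×(4.1) = -8.044
f_C = -8.044 / -59.0 = 0.1363

0.136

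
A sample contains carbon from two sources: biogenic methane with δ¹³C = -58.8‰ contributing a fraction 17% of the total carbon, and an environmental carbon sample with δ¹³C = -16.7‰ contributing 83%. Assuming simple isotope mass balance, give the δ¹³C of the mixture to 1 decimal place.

-23.9‰

δ_mix = f_A·δ_A + f_B·δ_B
δ_mix = 0.17 × (-58.8) + 0.83 × (-16.7)
δ_mix = -10.00 + -13.86 = -23.86‰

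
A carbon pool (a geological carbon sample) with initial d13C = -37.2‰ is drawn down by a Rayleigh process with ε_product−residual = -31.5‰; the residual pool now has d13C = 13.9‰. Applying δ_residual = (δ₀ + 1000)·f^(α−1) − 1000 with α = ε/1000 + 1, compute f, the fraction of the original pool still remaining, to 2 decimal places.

0.19

α − 1 = ε/1000 = -0.0315
(δ_res + 1000)/(δ₀ + 1000) = (13.9 + 1000)/(-37.2 + 1000) = 1013.9/962.8 = 1.053074
f = 1.053074^(1/-0.0315) = exp(ln(1.053074)/-0.0315) = exp(0.05171/-0.0315)
f = exp(-1.6417) = 0.1936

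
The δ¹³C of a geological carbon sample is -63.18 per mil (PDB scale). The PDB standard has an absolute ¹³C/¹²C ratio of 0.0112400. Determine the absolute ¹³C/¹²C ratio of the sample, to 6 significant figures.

0.0105299

R_sample = R_standard × (δ¹³C/1000 + 1)
R_sample = 0.0112400 × (-63.18/1000 + 1) = 0.0112400 × 0.936820
R_sample = 0.0105299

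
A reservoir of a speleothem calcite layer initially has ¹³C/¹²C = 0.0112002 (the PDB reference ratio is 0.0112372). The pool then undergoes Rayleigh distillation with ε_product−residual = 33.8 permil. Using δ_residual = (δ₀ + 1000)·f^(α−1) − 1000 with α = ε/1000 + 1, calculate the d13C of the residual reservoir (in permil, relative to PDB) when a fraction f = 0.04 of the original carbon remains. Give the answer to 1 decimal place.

δ₀ = (0.0112002/0.0112372 − 1)×1000 = (0.996707 − 1)×1000 = -3.293 permil
α − 1 = ε/1000 = 0.0338
f^(α−1) = 0.04^(0.0338) = 0.896912
δ_res = (-3.293 + 1000) × 0.896912 − 1000 = 893.958 − 1000 = -106.04 permil

-106.0 permil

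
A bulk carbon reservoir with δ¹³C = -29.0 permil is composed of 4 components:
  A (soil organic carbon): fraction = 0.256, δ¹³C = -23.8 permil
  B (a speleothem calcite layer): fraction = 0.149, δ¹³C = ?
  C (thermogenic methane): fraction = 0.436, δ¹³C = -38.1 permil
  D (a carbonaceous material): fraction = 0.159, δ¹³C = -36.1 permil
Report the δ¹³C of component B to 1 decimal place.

Isotope mass balance: δ_bulk = Σ fᵢ·δᵢ.
-29.0 = 0.256×(-23.8) + 0.149×δ_B + 0.436×(-38.1) + 0.159×(-36.1)
0.149·δ_B = -29.0 − (-28.444) = -0.556
δ_B = -0.556 / 0.149 = -3.73 permil

-3.7 permil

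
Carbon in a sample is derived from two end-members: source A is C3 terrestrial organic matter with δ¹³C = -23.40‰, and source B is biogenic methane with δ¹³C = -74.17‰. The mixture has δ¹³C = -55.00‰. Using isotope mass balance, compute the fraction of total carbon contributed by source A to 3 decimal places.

δ_mix = f_A·δ_A + (1 − f_A)·δ_B  ⇒  f_A = (δ_mix − δ_B)/(δ_A − δ_B)
f_A = (-55.00 − (-74.17)) / (-23.40 − (-74.17))
f_A = 19.17 / 50.77 = 0.3776

0.378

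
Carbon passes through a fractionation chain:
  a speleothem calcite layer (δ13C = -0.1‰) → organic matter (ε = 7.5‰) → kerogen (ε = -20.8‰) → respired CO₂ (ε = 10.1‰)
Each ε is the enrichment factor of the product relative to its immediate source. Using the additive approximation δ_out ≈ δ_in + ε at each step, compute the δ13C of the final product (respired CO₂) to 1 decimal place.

-3.3‰

step 1: δ ≈ -0.1 + (7.5) = 7.4‰
step 2: δ ≈ 7.4 + (-20.8) = -13.4‰
step 3: δ ≈ -13.4 + (10.1) = -3.3‰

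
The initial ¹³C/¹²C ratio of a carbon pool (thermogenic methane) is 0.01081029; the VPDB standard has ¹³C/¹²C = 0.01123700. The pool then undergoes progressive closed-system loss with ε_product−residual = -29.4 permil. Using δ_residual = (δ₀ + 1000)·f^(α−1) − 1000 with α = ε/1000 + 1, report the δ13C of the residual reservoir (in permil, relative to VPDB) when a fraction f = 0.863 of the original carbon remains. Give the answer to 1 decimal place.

-33.8 permil

δ₀ = (0.01081029/0.01123700 − 1)×1000 = (0.962026 − 1)×1000 = -37.974 permil
α − 1 = ε/1000 = -0.0294
f^(α−1) = 0.863^(-0.0294) = 1.004341
δ_res = (-37.974 + 1000) × 1.004341 − 1000 = 966.203 − 1000 = -33.80 permil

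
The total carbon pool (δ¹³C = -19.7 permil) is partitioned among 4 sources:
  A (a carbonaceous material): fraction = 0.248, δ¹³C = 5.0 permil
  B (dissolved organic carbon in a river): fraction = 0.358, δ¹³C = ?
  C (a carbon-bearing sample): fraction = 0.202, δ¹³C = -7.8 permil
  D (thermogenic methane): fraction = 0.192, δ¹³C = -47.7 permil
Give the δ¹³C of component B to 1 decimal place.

-28.5 permil

Isotope mass balance: δ_bulk = Σ fᵢ·δᵢ.
-19.7 = 0.248×(5.0) + 0.358×δ_B + 0.202×(-7.8) + 0.192×(-47.7)
0.358·δ_B = -19.7 − (-9.494) = -10.206
δ_B = -10.206 / 0.358 = -28.51 permil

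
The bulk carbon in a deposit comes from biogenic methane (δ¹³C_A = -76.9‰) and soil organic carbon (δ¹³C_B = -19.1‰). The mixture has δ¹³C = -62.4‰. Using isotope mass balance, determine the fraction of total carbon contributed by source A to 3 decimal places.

δ_mix = f_A·δ_A + (1 − f_A)·δ_B  ⇒  f_A = (δ_mix − δ_B)/(δ_A − δ_B)
f_A = (-62.4 − (-19.1)) / (-76.9 − (-19.1))
f_A = -43.3 / -57.8 = 0.7491

0.749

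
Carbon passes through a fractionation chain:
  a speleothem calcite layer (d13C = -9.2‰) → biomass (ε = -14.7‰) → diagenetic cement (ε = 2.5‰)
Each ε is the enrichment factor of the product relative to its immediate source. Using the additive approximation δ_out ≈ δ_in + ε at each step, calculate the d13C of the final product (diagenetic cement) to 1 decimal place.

step 1: δ ≈ -9.2 + (-14.7) = -23.9‰
step 2: δ ≈ -23.9 + (2.5) = -21.4‰

-21.4‰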